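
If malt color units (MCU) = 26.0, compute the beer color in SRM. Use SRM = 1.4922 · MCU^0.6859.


SRM = 1.4922 · 26.0^0.6859

13.9430 SRM


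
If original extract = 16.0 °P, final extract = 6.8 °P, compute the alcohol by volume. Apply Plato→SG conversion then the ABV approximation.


SG = 259/(259 − P);  ABV = (OG − FG)·131.25
OG = 259/(259 − 16.0) = 1.0658
FG = 259/(259 − 6.8) = 1.0270
ABV = (1.0658 − 1.0270)·131.25

5.1031 % ABV


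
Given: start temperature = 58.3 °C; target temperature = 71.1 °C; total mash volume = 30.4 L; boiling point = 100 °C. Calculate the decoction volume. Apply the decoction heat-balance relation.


V_dec = V_total·(T_target − T_start)/(T_boil − T_start)
V_dec = 30.4·(71.1 − 58.3)/(100 − 58.3)

9.3314 L


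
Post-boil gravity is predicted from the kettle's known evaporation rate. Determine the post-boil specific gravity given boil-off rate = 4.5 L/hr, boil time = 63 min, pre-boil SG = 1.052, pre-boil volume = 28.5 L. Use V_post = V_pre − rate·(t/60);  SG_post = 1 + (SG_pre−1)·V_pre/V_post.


V_post = 28.5 − 4.5·(63/60) = 23.7750
SG_post = 1 + (1.052 − 1)·28.5/23.7750

1.0623


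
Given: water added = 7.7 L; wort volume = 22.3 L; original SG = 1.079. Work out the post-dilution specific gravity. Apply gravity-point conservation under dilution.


SG_new = 1 + (SG_old − 1)·V_old/(V_old + V_water)
pts = (1.079 − 1)·1000·22.3/(22.3 + 7.7) = 58.7233
SG_new = 1 + 58.7233/1000

1.0587


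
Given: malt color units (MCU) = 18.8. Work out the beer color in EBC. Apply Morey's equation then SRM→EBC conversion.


SRM = 1.4922·MCU^0.6859;  EBC = SRM·1.97
SRM = 1.4922·18.8^0.6859 = 11.1628
EBC = 11.1628·1.97

21.9907 EBC


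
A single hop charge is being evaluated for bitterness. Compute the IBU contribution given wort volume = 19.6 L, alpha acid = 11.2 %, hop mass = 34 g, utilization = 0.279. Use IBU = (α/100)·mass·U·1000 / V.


IBU = (11.2/100)·34·0.279·1000 / 19.6

54.2057 IBU


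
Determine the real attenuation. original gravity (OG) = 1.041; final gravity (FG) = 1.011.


AA = (OG−FG)/(OG−1)·100;  RA = AA·0.8192
AA = (1.041 − 1.011)/(1.041 − 1)·100 = 73.1707
RA = 73.1707·0.8192

59.9415 %


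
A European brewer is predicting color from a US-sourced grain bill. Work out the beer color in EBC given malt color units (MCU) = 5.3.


SRM = 1.4922·MCU^0.6859;  EBC = SRM·1.97
SRM = 1.4922·5.3^0.6859 = 4.6839
EBC = 4.6839·1.97

9.2273 EBC


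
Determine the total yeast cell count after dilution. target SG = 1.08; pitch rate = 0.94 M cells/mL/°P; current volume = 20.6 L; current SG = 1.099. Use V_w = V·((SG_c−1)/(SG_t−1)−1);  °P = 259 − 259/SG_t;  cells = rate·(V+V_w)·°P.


V_w = 20.6·((1.099−1)/(1.08−1)−1) = 4.8925
V_final = 20.6 + 4.8925 = 25.4925
°P = 259 − 259/1.08 = 19.1852
cells = 0.94·25.4925·19.1852

459.7336 billion cells


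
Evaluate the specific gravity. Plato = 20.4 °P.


SG = 259/(259 − P)
SG = 259/(259 − 20.4)

1.0855


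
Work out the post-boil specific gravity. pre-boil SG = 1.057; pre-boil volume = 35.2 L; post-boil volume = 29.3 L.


SG_post = 1 + (SG_pre − 1)·V_pre/V_post
pts_pre = (1.057 − 1)·1000 = 57.0000
pts_post = 57.0000·35.2/29.3 = 68.4778
SG_post = 1 + 68.4778/1000

1.0685


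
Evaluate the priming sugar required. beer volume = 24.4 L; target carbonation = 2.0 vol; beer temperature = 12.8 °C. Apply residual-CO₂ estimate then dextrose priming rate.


residual = 14.695·(0.01821 + 0.09011·e^(−0.04·T));  sugar = (target − residual)·4.0·V
residual = 14.695·(0.01821 + 0.09011·e^(−0.04·12.8)) = 1.0612
sugar = (2.0 − 1.0612)·4.0·24.4

91.6305 g


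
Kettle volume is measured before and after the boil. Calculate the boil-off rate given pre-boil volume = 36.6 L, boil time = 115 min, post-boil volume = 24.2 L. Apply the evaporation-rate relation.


rate = (V_pre − V_post) / (t_min/60)
rate = (36.6 − 24.2) / (115/60)

6.4696 L/hr


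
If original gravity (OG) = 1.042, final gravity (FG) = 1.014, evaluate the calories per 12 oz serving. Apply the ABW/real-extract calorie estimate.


ABW = (OG−FG)·131.25·0.79/FG;  °P = 259 − 259/SG (for OG→OE and FG→AE);  RE = 0.1808·OE + 0.8192·AE;  Cal = (6.9·ABW + 4·(RE−0.1))·FG·3.55
ABW = (1.042 − 1.014)·131.25·0.79/1.014 = 2.8632
OE = 259 − 259/1.042 = 10.4395 °P
AE = 259 − 259/1.014 = 3.5759 °P
RE = 0.1808·10.4395 + 0.8192·3.5759 = 4.8169 °P
Cal = (6.9·2.8632 + 4·(4.8169−0.1))·1.014·3.55

139.0325 kcal


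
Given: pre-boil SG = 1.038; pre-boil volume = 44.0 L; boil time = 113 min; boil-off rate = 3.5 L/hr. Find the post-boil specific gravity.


V_post = V_pre − rate·(t/60);  SG_post = 1 + (SG_pre−1)·V_pre/V_post
V_post = 44.0 − 3.5·(113/60) = 37.4083
SG_post = 1 + (1.038 − 1)·44.0/37.4083

1.0447


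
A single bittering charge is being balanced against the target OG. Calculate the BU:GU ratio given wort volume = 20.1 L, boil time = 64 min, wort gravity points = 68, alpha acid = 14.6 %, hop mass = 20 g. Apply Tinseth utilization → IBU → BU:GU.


U = 1.65·0.000125^(GP/1000)·(1−e^(−0.04t))/4.15;  IBU = (α/100)·m·U·1000/V;  BU:GU = IBU/GP
U = 1.65·0.000125^(68/1000)·(1−e^(−0.04·64))/4.15 = 0.1991
IBU = (14.6/100)·20·0.1991·1000/20.1 = 28.9248
BU:GU = 28.9248/68

0.4254


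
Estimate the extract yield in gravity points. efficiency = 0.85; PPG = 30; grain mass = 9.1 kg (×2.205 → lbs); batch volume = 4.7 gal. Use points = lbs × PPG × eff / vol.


lbs = 9.1 × 2.205 = 20.0655
points = 20.0655 × 30 × 0.85 / 4.7

108.8660 points


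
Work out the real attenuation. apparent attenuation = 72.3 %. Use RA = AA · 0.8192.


RA = 72.3 · 0.8192

59.2282 %


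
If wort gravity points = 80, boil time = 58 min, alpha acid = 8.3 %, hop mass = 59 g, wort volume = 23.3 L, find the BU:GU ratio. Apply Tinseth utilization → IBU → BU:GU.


U = 1.65·0.000125^(GP/1000)·(1−e^(−0.04t))/4.15;  IBU = (α/100)·m·U·1000/V;  BU:GU = IBU/GP
U = 1.65·0.000125^(80/1000)·(1−e^(−0.04·58))/4.15 = 0.1747
IBU = (8.3/100)·59·0.1747·1000/23.3 = 36.7145
BU:GU = 36.7145/80

0.4589


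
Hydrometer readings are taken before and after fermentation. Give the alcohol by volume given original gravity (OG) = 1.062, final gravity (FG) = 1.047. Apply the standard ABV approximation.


ABV = (OG − FG) · 131.25
ABV = (1.062 − 1.047) · 131.25

1.9688 % ABV


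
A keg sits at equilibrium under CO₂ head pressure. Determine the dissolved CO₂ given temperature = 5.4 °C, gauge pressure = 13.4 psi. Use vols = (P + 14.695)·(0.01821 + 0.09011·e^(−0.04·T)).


vols = (13.4 + 14.695)·(0.01821 + 0.09011·e^(−0.04·5.4))

2.5514 volumes


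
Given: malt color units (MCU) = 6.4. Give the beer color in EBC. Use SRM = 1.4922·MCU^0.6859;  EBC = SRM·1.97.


SRM = 1.4922·6.4^0.6859 = 5.3307
EBC = 5.3307·1.97

10.5015 EBC


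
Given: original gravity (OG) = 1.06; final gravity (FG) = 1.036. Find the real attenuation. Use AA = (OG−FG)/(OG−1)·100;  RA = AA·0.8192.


AA = (1.06 − 1.036)/(1.06 − 1)·100 = 40.0000
RA = 40.0000·0.8192

32.7680 %


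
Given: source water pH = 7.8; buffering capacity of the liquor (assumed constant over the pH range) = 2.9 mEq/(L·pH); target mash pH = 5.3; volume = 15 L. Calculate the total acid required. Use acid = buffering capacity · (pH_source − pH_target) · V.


acid = 2.9 · (7.8 − 5.3) · 15

108.7500 mEq


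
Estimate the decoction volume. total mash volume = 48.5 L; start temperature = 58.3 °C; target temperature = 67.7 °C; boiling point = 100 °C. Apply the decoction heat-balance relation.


V_dec = V_total·(T_target − T_start)/(T_boil − T_start)
V_dec = 48.5·(67.7 − 58.3)/(100 − 58.3)

10.9329 L


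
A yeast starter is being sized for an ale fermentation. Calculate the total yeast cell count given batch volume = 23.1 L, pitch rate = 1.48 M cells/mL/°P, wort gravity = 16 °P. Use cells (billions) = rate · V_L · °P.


cells = 1.48 · 23.1 · 16

547.0080 billion cells


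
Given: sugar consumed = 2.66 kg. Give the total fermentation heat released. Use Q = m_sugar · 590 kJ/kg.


Q = 2.66 · 590

1569.4000 kJ


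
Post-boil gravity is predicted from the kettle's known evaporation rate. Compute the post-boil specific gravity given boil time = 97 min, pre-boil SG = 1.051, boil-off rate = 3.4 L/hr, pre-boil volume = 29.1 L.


V_post = V_pre − rate·(t/60);  SG_post = 1 + (SG_pre−1)·V_pre/V_post
V_post = 29.1 − 3.4·(97/60) = 23.6033
SG_post = 1 + (1.051 − 1)·29.1/23.6033

1.0629


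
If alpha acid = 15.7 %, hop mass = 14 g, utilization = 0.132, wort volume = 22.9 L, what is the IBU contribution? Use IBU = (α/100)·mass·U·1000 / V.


IBU = (15.7/100)·14·0.132·1000 / 22.9

12.6697 IBU


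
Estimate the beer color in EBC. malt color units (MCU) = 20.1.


SRM = 1.4922·MCU^0.6859;  EBC = SRM·1.97
SRM = 1.4922·20.1^0.6859 = 11.6866
EBC = 11.6866·1.97

23.0227 EBC


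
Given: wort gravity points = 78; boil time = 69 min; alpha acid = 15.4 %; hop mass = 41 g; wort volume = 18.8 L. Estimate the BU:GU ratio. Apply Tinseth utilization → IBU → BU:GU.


U = 1.65·0.000125^(GP/1000)·(1−e^(−0.04t))/4.15;  IBU = (α/100)·m·U·1000/V;  BU:GU = IBU/GP
U = 1.65·0.000125^(78/1000)·(1−e^(−0.04·69))/4.15 = 0.1848
IBU = (15.4/100)·41·0.1848·1000/18.8 = 62.0506
BU:GU = 62.0506/78

0.7955


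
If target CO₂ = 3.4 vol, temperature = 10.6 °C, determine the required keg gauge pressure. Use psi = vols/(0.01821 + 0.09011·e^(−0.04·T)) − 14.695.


psi = 3.4/(0.01821 + 0.09011·e^(−0.04·10.6)) − 14.695

29.3578 psi


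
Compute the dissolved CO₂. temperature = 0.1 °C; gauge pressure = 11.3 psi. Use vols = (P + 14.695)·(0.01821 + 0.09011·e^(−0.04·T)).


vols = (11.3 + 14.695)·(0.01821 + 0.09011·e^(−0.04·0.1))

2.8064 volumes


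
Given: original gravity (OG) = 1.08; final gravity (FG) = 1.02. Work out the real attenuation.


AA = (OG−FG)/(OG−1)·100;  RA = AA·0.8192
AA = (1.08 − 1.02)/(1.08 − 1)·100 = 75.0000
RA = 75.0000·0.8192

61.4400 %


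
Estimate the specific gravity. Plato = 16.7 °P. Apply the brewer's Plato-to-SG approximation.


SG = 259/(259 − P)
SG = 259/(259 − 16.7)

1.0689


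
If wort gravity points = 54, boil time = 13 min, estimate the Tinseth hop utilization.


U = 1.65·0.000125^(GP/1000) · (1 − e^(−0.04·t))/4.15
bigness = 1.65·0.000125^(54/1000) = 1.0156
boil_factor = (1 − e^(−0.04·13))/4.15 = 0.0977
U = 1.0156 · 0.0977

0.0992


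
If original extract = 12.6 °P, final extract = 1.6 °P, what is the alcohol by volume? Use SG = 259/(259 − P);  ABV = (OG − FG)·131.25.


OG = 259/(259 − 12.6) = 1.0511
FG = 259/(259 − 1.6) = 1.0062
ABV = (1.0511 − 1.0062)·131.25

5.8958 % ABV


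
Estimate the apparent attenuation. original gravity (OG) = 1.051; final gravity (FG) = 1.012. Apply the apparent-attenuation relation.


AA = (OG − FG)/(OG − 1) · 100
AA = (1.051 − 1.012)/(1.051 − 1) · 100

76.4706 %


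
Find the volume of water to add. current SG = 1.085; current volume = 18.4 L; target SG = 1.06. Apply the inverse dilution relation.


V_water = V·((SG_curr − 1)/(SG_target − 1) − 1)
V_water = 18.4·((1.085 − 1)/(1.06 − 1) − 1)

7.6667 L


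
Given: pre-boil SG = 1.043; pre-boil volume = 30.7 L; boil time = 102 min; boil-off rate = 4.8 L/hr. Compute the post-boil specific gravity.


V_post = V_pre − rate·(t/60);  SG_post = 1 + (SG_pre−1)·V_pre/V_post
V_post = 30.7 − 4.8·(102/60) = 22.5400
SG_post = 1 + (1.043 − 1)·30.7/22.5400

1.0586


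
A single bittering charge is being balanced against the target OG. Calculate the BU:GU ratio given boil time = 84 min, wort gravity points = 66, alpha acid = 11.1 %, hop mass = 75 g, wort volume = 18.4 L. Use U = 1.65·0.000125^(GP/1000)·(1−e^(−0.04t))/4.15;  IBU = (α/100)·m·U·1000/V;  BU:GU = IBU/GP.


U = 1.65·0.000125^(66/1000)·(1−e^(−0.04·84))/4.15 = 0.2121
IBU = (11.1/100)·75·0.2121·1000/18.4 = 95.9500
BU:GU = 95.9500/66

1.4538


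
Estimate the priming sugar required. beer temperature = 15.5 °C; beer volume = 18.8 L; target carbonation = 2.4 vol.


residual = 14.695·(0.01821 + 0.09011·e^(−0.04·T));  sugar = (target − residual)·4.0·V
residual = 14.695·(0.01821 + 0.09011·e^(−0.04·15.5)) = 0.9799
sugar = (2.4 − 0.9799)·4.0·18.8

106.7897 g


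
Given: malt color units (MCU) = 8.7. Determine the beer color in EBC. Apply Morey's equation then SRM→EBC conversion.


SRM = 1.4922·MCU^0.6859;  EBC = SRM·1.97
SRM = 1.4922·8.7^0.6859 = 6.5803
EBC = 6.5803·1.97

12.9631 EBC


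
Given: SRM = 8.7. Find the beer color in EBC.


EBC = SRM · 1.97
EBC = 8.7 · 1.97

17.1390 EBC


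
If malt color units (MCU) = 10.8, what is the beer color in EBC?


SRM = 1.4922·MCU^0.6859;  EBC = SRM·1.97
SRM = 1.4922·10.8^0.6859 = 7.6322
EBC = 7.6322·1.97

15.0355 EBC


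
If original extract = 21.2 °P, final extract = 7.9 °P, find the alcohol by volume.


SG = 259/(259 − P);  ABV = (OG − FG)·131.25
OG = 259/(259 − 21.2) = 1.0892
FG = 259/(259 − 7.9) = 1.0315
ABV = (1.0892 − 1.0315)·131.25

7.5717 % ABV


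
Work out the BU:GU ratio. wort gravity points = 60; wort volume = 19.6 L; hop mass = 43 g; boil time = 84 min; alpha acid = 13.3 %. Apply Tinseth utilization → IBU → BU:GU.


U = 1.65·0.000125^(GP/1000)·(1−e^(−0.04t))/4.15;  IBU = (α/100)·m·U·1000/V;  BU:GU = IBU/GP
U = 1.65·0.000125^(60/1000)·(1−e^(−0.04·84))/4.15 = 0.2238
IBU = (13.3/100)·43·0.2238·1000/19.6 = 65.3072
BU:GU = 65.3072/60

1.0885


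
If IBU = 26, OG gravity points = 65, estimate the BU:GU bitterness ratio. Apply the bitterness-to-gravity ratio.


BU:GU = IBU / OG_points
BU:GU = 26 / 65

0.4000


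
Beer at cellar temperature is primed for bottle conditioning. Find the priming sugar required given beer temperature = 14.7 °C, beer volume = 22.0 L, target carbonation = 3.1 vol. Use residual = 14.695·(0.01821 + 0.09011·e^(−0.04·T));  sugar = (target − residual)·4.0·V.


residual = 14.695·(0.01821 + 0.09011·e^(−0.04·14.7)) = 1.0031
sugar = (3.1 − 1.0031)·4.0·22.0

184.5283 g


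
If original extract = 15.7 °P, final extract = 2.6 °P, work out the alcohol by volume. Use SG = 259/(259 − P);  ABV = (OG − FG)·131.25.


OG = 259/(259 − 15.7) = 1.0645
FG = 259/(259 − 2.6) = 1.0101
ABV = (1.0645 − 1.0101)·131.25

7.1386 % ABV


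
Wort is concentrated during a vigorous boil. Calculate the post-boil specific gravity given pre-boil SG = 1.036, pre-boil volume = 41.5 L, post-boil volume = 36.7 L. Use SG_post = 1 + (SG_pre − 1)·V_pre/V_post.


pts_pre = (1.036 − 1)·1000 = 36.0000
pts_post = 36.0000·41.5/36.7 = 40.7084
SG_post = 1 + 40.7084/1000

1.0407


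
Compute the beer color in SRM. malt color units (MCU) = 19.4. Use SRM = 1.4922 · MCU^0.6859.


SRM = 1.4922 · 19.4^0.6859

11.4059 SRM


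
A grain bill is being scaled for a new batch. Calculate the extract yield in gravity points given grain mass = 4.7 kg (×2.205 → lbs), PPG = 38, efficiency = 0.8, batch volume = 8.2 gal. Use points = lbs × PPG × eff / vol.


lbs = 4.7 × 2.205 = 10.3635
points = 10.3635 × 38 × 0.8 / 8.2

38.4208 points


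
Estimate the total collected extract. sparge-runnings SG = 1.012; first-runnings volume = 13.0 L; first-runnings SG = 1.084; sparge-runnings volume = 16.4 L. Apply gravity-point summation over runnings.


total = Σ (SG_i − 1)·1000·V_i
first = (1.084 − 1)·1000·13.0 = 1092.0000
sparge = (1.012 − 1)·1000·16.4 = 196.8000
total = 1092.0000 + 196.8000

1288.8000 gravity·L


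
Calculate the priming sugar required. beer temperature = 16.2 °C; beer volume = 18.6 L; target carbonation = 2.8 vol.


residual = 14.695·(0.01821 + 0.09011·e^(−0.04·T));  sugar = (target − residual)·4.0·V
residual = 14.695·(0.01821 + 0.09011·e^(−0.04·16.2)) = 0.9603
sugar = (2.8 − 0.9603)·4.0·18.6

136.8770 g


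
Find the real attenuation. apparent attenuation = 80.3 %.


RA = AA · 0.8192
RA = 80.3 · 0.8192

65.7818 %


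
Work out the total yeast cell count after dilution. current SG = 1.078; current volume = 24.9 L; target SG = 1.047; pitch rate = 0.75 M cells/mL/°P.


V_w = V·((SG_c−1)/(SG_t−1)−1);  °P = 259 − 259/SG_t;  cells = rate·(V+V_w)·°P
V_w = 24.9·((1.078−1)/(1.047−1)−1) = 16.4234
V_final = 24.9 + 16.4234 = 41.3234
°P = 259 − 259/1.047 = 11.6266
cells = 0.75·41.3234·11.6266

360.3365 billion cells


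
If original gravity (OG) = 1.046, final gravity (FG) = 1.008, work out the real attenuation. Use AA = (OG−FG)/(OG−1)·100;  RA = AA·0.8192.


AA = (1.046 − 1.008)/(1.046 − 1)·100 = 82.6087
RA = 82.6087·0.8192

67.6730 %


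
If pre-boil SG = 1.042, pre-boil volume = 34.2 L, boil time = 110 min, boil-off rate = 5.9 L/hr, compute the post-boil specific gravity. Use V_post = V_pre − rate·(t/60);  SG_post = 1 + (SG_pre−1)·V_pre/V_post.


V_post = 34.2 − 5.9·(110/60) = 23.3833
SG_post = 1 + (1.042 − 1)·34.2/23.3833

1.0614


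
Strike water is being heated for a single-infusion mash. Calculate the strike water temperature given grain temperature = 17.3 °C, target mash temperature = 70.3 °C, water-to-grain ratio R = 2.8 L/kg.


T_strike = (0.41/R)·(T_mash − T_grain) + T_mash
T_strike = (0.41/2.8)·(70.3 − 17.3) + 70.3

78.0607 °C


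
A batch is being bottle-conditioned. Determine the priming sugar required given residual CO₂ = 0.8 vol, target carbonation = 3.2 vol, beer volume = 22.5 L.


sugar = (target − residual)·4.0·V
sugar = (3.2 − 0.8)·4.0·22.5

216.0000 g


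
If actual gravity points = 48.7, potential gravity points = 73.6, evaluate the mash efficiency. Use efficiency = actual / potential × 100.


efficiency = 48.7 / 73.6 × 100

66.1685 %


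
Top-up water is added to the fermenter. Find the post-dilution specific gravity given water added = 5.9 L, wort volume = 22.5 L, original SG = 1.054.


SG_new = 1 + (SG_old − 1)·V_old/(V_old + V_water)
pts = (1.054 − 1)·1000·22.5/(22.5 + 5.9) = 42.7817
SG_new = 1 + 42.7817/1000

1.0428


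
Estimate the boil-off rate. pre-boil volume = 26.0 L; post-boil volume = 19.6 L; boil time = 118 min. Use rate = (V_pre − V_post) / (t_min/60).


rate = (26.0 − 19.6) / (118/60)

3.2542 L/hr


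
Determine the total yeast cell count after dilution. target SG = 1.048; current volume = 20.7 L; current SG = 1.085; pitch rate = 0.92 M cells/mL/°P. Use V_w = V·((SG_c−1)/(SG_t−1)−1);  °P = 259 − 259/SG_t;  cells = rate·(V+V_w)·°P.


V_w = 20.7·((1.085−1)/(1.048−1)−1) = 15.9562
V_final = 20.7 + 15.9562 = 36.6562
°P = 259 − 259/1.048 = 11.8626
cells = 0.92·36.6562·11.8626

400.0512 billion cells


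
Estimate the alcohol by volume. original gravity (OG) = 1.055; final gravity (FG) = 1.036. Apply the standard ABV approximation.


ABV = (OG − FG) · 131.25
ABV = (1.055 − 1.036) · 131.25

2.4937 % ABV


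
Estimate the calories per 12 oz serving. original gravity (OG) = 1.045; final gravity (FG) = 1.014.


ABW = (OG−FG)·131.25·0.79/FG;  °P = 259 − 259/SG (for OG→OE and FG→AE);  RE = 0.1808·OE + 0.8192·AE;  Cal = (6.9·ABW + 4·(RE−0.1))·FG·3.55
ABW = (1.045 − 1.014)·131.25·0.79/1.014 = 3.1699
OE = 259 − 259/1.045 = 11.1531 °P
AE = 259 − 259/1.014 = 3.5759 °P
RE = 0.1808·11.1531 + 0.8192·3.5759 = 4.9459 °P
Cal = (6.9·3.1699 + 4·(4.9459−0.1))·1.014·3.55

148.5096 kcal


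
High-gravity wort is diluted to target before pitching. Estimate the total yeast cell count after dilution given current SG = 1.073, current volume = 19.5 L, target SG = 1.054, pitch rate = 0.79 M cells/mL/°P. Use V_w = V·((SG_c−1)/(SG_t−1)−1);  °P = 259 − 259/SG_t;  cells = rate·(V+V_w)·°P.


V_w = 19.5·((1.073−1)/(1.054−1)−1) = 6.8611
V_final = 19.5 + 6.8611 = 26.3611
°P = 259 − 259/1.054 = 13.2694
cells = 0.79·26.3611·13.2694

276.3400 billion cells


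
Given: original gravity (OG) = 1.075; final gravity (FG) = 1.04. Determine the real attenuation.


AA = (OG−FG)/(OG−1)·100;  RA = AA·0.8192
AA = (1.075 − 1.04)/(1.075 − 1)·100 = 46.6667
RA = 46.6667·0.8192

38.2293 %


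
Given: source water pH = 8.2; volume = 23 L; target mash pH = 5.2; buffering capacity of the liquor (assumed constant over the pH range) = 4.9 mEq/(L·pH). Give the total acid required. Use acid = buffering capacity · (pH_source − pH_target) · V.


acid = 4.9 · (8.2 − 5.2) · 23

338.1000 mEq


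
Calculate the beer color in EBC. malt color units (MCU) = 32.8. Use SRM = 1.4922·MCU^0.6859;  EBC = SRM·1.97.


SRM = 1.4922·32.8^0.6859 = 16.3518
EBC = 16.3518·1.97

32.2130 EBC


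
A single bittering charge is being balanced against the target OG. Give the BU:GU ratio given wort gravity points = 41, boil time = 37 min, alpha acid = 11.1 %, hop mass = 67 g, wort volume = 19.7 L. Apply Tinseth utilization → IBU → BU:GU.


U = 1.65·0.000125^(GP/1000)·(1−e^(−0.04t))/4.15;  IBU = (α/100)·m·U·1000/V;  BU:GU = IBU/GP
U = 1.65·0.000125^(41/1000)·(1−e^(−0.04·37))/4.15 = 0.2124
IBU = (11.1/100)·67·0.2124·1000/19.7 = 80.1977
BU:GU = 80.1977/41

1.9560


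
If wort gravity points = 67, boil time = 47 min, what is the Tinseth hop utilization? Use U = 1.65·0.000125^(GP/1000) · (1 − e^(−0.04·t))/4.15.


bigness = 1.65·0.000125^(67/1000) = 0.9036
boil_factor = (1 − e^(−0.04·47))/4.15 = 0.2042
U = 0.9036 · 0.2042

0.1845


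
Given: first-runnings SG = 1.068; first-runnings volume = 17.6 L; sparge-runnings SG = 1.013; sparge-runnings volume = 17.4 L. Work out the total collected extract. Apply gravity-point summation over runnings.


total = Σ (SG_i − 1)·1000·V_i
first = (1.068 − 1)·1000·17.6 = 1196.8000
sparge = (1.013 − 1)·1000·17.4 = 226.2000
total = 1196.8000 + 226.2000

1423.0000 gravity·L


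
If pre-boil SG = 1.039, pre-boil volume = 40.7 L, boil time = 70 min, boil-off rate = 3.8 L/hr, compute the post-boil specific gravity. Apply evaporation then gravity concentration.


V_post = V_pre − rate·(t/60);  SG_post = 1 + (SG_pre−1)·V_pre/V_post
V_post = 40.7 − 3.8·(70/60) = 36.2667
SG_post = 1 + (1.039 − 1)·40.7/36.2667

1.0438


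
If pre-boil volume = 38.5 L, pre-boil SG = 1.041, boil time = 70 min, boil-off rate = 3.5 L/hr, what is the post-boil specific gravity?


V_post = V_pre − rate·(t/60);  SG_post = 1 + (SG_pre−1)·V_pre/V_post
V_post = 38.5 − 3.5·(70/60) = 34.4167
SG_post = 1 + (1.041 − 1)·38.5/34.4167

1.0459


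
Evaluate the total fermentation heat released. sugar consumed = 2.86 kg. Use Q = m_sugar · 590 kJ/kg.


Q = 2.86 · 590

1687.4000 kJ


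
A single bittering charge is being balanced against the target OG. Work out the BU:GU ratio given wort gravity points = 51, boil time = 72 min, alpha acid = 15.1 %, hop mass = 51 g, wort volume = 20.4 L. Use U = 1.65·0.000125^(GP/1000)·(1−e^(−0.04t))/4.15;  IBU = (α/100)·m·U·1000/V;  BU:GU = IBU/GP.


U = 1.65·0.000125^(51/1000)·(1−e^(−0.04·72))/4.15 = 0.2373
IBU = (15.1/100)·51·0.2373·1000/20.4 = 89.5788
BU:GU = 89.5788/51

1.7564


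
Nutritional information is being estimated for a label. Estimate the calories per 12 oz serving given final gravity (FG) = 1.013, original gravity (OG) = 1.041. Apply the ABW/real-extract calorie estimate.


ABW = (OG−FG)·131.25·0.79/FG;  °P = 259 − 259/SG (for OG→OE and FG→AE);  RE = 0.1808·OE + 0.8192·AE;  Cal = (6.9·ABW + 4·(RE−0.1))·FG·3.55
ABW = (1.041 − 1.013)·131.25·0.79/1.013 = 2.8660
OE = 259 − 259/1.041 = 10.2008 °P
AE = 259 − 259/1.013 = 3.3238 °P
RE = 0.1808·10.2008 + 0.8192·3.3238 = 4.5671 °P
Cal = (6.9·2.8660 + 4·(4.5671−0.1))·1.013·3.55

135.3733 kcal


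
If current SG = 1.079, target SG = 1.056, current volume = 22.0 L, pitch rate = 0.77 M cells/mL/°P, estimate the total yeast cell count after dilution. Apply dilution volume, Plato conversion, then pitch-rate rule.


V_w = V·((SG_c−1)/(SG_t−1)−1);  °P = 259 − 259/SG_t;  cells = rate·(V+V_w)·°P
V_w = 22.0·((1.079−1)/(1.056−1)−1) = 9.0357
V_final = 22.0 + 9.0357 = 31.0357
°P = 259 − 259/1.056 = 13.7348
cells = 0.77·31.0357·13.7348

328.2285 billion cells


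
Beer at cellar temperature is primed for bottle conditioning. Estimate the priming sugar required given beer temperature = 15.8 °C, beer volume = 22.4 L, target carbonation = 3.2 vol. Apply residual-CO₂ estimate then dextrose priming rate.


residual = 14.695·(0.01821 + 0.09011·e^(−0.04·T));  sugar = (target − residual)·4.0·V
residual = 14.695·(0.01821 + 0.09011·e^(−0.04·15.8)) = 0.9714
sugar = (3.2 − 0.9714)·4.0·22.4

199.6801 g


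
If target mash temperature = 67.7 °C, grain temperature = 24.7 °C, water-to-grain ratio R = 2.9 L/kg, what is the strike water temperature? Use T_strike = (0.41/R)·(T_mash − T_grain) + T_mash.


T_strike = (0.41/2.9)·(67.7 − 24.7) + 67.7

73.7793 °C


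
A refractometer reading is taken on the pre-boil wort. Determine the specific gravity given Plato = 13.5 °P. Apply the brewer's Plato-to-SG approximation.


SG = 259/(259 − P)
SG = 259/(259 − 13.5)

1.0550


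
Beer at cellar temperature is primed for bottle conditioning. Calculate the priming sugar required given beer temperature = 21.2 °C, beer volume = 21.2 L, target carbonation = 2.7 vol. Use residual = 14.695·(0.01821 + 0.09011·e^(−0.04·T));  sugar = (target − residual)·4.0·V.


residual = 14.695·(0.01821 + 0.09011·e^(−0.04·21.2)) = 0.8347
sugar = (2.7 − 0.8347)·4.0·21.2

158.1776 g


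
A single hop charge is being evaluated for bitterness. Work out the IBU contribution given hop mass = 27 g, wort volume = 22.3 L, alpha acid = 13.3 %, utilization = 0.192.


IBU = (α/100)·mass·U·1000 / V
IBU = (13.3/100)·27·0.192·1000 / 22.3

30.9180 IBU


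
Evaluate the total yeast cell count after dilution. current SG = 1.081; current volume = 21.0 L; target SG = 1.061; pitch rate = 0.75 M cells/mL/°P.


V_w = V·((SG_c−1)/(SG_t−1)−1);  °P = 259 − 259/SG_t;  cells = rate·(V+V_w)·°P
V_w = 21.0·((1.081−1)/(1.061−1)−1) = 6.8852
V_final = 21.0 + 6.8852 = 27.8852
°P = 259 − 259/1.061 = 14.8907
cells = 0.75·27.8852·14.8907

311.4225 billion cells


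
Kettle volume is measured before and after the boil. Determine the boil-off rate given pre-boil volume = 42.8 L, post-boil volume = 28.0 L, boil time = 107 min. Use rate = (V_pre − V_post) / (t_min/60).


rate = (42.8 − 28.0) / (107/60)

8.2991 L/hr


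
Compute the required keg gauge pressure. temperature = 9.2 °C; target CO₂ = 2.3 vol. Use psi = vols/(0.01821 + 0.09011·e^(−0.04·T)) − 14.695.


psi = 2.3/(0.01821 + 0.09011·e^(−0.04·9.2)) − 14.695

13.8492 psi


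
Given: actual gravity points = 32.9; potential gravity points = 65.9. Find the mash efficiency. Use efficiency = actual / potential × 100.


efficiency = 32.9 / 65.9 × 100

49.9241 %


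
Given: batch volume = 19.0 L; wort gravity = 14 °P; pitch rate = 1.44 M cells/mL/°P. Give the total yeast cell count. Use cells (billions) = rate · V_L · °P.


cells = 1.44 · 19.0 · 14

383.0400 billion cells


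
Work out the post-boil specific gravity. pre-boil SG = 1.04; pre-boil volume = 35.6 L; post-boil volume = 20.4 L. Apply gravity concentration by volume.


SG_post = 1 + (SG_pre − 1)·V_pre/V_post
pts_pre = (1.04 − 1)·1000 = 40.0000
pts_post = 40.0000·35.6/20.4 = 69.8039
SG_post = 1 + 69.8039/1000

1.0698


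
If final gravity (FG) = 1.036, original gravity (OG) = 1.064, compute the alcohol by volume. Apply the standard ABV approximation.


ABV = (OG − FG) · 131.25
ABV = (1.064 − 1.036) · 131.25

3.6750 % ABV


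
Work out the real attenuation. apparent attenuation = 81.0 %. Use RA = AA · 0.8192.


RA = 81.0 · 0.8192

66.3552 %


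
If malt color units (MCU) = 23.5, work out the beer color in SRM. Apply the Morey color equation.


SRM = 1.4922 · MCU^0.6859
SRM = 1.4922 · 23.5^0.6859

13.0090 SRM


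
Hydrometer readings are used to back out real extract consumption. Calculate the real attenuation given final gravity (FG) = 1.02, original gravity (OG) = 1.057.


AA = (OG−FG)/(OG−1)·100;  RA = AA·0.8192
AA = (1.057 − 1.02)/(1.057 − 1)·100 = 64.9123
RA = 64.9123·0.8192

53.1761 %


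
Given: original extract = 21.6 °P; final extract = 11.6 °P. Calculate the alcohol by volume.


SG = 259/(259 − P);  ABV = (OG − FG)·131.25
OG = 259/(259 − 21.6) = 1.0910
FG = 259/(259 − 11.6) = 1.0469
ABV = (1.0910 − 1.0469)·131.25

5.7879 % ABV


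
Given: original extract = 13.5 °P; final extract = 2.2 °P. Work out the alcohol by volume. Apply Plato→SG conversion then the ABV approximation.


SG = 259/(259 − P);  ABV = (OG − FG)·131.25
OG = 259/(259 − 13.5) = 1.0550
FG = 259/(259 − 2.2) = 1.0086
ABV = (1.0550 − 1.0086)·131.25

6.0930 % ABV


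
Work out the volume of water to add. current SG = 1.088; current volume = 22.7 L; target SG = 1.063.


V_water = V·((SG_curr − 1)/(SG_target − 1) − 1)
V_water = 22.7·((1.088 − 1)/(1.063 − 1) − 1)

9.0079 L


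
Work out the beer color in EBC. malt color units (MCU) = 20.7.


SRM = 1.4922·MCU^0.6859;  EBC = SRM·1.97
SRM = 1.4922·20.7^0.6859 = 11.9248
EBC = 11.9248·1.97

23.4919 EBC


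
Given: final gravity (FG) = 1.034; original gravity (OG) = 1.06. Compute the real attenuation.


AA = (OG−FG)/(OG−1)·100;  RA = AA·0.8192
AA = (1.06 − 1.034)/(1.06 − 1)·100 = 43.3333
RA = 43.3333·0.8192

35.4987 %


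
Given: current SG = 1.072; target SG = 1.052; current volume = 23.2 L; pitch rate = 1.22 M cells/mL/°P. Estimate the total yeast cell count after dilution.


V_w = V·((SG_c−1)/(SG_t−1)−1);  °P = 259 − 259/SG_t;  cells = rate·(V+V_w)·°P
V_w = 23.2·((1.072−1)/(1.052−1)−1) = 8.9231
V_final = 23.2 + 8.9231 = 32.1231
°P = 259 − 259/1.052 = 12.8023
cells = 1.22·32.1231·12.8023

501.7234 billion cells


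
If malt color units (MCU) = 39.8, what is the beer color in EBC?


SRM = 1.4922·MCU^0.6859;  EBC = SRM·1.97
SRM = 1.4922·39.8^0.6859 = 18.6718
EBC = 18.6718·1.97

36.7835 EBC


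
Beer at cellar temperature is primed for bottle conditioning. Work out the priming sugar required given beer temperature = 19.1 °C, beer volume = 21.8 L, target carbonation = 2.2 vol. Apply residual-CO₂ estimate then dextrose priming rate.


residual = 14.695·(0.01821 + 0.09011·e^(−0.04·T));  sugar = (target − residual)·4.0·V
residual = 14.695·(0.01821 + 0.09011·e^(−0.04·19.1)) = 0.8844
sugar = (2.2 − 0.8844)·4.0·21.8

114.7210 g


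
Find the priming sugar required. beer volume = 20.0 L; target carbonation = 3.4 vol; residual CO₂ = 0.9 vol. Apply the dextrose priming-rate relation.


sugar = (target − residual)·4.0·V
sugar = (3.4 − 0.9)·4.0·20.0

200.0000 g


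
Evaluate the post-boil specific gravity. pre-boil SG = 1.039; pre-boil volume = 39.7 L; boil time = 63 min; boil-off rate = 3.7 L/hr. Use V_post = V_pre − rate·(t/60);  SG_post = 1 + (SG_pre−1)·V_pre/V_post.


V_post = 39.7 − 3.7·(63/60) = 35.8150
SG_post = 1 + (1.039 − 1)·39.7/35.8150

1.0432


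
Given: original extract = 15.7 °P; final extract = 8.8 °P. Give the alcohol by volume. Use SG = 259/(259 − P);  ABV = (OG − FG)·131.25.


OG = 259/(259 − 15.7) = 1.0645
FG = 259/(259 − 8.8) = 1.0352
ABV = (1.0645 − 1.0352)·131.25

3.8532 % ABV


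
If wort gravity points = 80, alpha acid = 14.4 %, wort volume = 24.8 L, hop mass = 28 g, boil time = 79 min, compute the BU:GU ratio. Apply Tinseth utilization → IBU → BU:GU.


U = 1.65·0.000125^(GP/1000)·(1−e^(−0.04t))/4.15;  IBU = (α/100)·m·U·1000/V;  BU:GU = IBU/GP
U = 1.65·0.000125^(80/1000)·(1−e^(−0.04·79))/4.15 = 0.1855
IBU = (14.4/100)·28·0.1855·1000/24.8 = 30.1599
BU:GU = 30.1599/80

0.3770


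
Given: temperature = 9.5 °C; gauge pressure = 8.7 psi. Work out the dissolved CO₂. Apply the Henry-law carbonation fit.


vols = (P + 14.695)·(0.01821 + 0.09011·e^(−0.04·T))
vols = (8.7 + 14.695)·(0.01821 + 0.09011·e^(−0.04·9.5))

1.8677 volumes


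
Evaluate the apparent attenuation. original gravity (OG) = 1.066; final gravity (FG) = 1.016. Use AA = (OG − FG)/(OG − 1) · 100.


AA = (1.066 − 1.016)/(1.066 − 1) · 100

75.7576 %


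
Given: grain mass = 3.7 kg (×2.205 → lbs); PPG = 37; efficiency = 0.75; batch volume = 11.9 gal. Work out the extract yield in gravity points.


points = lbs × PPG × eff / vol
lbs = 3.7 × 2.205 = 8.1585
points = 8.1585 × 37 × 0.75 / 11.9

19.0251 points


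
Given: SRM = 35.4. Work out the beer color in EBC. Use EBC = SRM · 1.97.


EBC = 35.4 · 1.97

69.7380 EBC


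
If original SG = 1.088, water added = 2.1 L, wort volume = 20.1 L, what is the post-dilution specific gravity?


SG_new = 1 + (SG_old − 1)·V_old/(V_old + V_water)
pts = (1.088 − 1)·1000·20.1/(20.1 + 2.1) = 79.6757
SG_new = 1 + 79.6757/1000

1.0797


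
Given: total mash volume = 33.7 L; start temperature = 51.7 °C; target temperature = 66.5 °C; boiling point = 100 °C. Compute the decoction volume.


V_dec = V_total·(T_target − T_start)/(T_boil − T_start)
V_dec = 33.7·(66.5 − 51.7)/(100 − 51.7)

10.3263 L


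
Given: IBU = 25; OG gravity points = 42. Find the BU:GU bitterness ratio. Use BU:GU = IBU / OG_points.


BU:GU = 25 / 42

0.5952


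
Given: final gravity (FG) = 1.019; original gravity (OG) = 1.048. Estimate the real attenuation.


AA = (OG−FG)/(OG−1)·100;  RA = AA·0.8192
AA = (1.048 − 1.019)/(1.048 − 1)·100 = 60.4167
RA = 60.4167·0.8192

49.4933 %


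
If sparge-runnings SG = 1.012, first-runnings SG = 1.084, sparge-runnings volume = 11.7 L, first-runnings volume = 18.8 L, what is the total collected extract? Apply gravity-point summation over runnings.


total = Σ (SG_i − 1)·1000·V_i
first = (1.084 − 1)·1000·18.8 = 1579.2000
sparge = (1.012 − 1)·1000·11.7 = 140.4000
total = 1579.2000 + 140.4000

1719.6000 gravity·L


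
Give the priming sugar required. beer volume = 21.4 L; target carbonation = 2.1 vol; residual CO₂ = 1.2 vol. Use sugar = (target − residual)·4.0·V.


sugar = (2.1 − 1.2)·4.0·21.4

77.0400 g


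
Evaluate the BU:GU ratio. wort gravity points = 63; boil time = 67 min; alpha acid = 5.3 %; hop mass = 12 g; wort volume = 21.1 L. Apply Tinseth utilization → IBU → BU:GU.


U = 1.65·0.000125^(GP/1000)·(1−e^(−0.04t))/4.15;  IBU = (α/100)·m·U·1000/V;  BU:GU = IBU/GP
U = 1.65·0.000125^(63/1000)·(1−e^(−0.04·67))/4.15 = 0.2102
IBU = (5.3/100)·12·0.2102·1000/21.1 = 6.3368
BU:GU = 6.3368/63

0.1006


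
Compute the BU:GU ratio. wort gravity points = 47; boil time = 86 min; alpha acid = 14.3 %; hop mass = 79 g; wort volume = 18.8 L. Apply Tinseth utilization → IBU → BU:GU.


U = 1.65·0.000125^(GP/1000)·(1−e^(−0.04t))/4.15;  IBU = (α/100)·m·U·1000/V;  BU:GU = IBU/GP
U = 1.65·0.000125^(47/1000)·(1−e^(−0.04·86))/4.15 = 0.2523
IBU = (14.3/100)·79·0.2523·1000/18.8 = 151.5801
BU:GU = 151.5801/47

3.2251


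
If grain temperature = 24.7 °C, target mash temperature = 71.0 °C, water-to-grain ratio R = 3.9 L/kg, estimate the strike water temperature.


T_strike = (0.41/R)·(T_mash − T_grain) + T_mash
T_strike = (0.41/3.9)·(71.0 − 24.7) + 71.0

75.8674 °C


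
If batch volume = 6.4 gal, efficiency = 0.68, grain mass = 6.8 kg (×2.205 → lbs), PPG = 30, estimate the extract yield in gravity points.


points = lbs × PPG × eff / vol
lbs = 6.8 × 2.205 = 14.9940
points = 14.9940 × 30 × 0.68 / 6.4

47.7934 points


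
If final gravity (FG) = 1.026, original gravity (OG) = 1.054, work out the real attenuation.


AA = (OG−FG)/(OG−1)·100;  RA = AA·0.8192
AA = (1.054 − 1.026)/(1.054 − 1)·100 = 51.8519
RA = 51.8519·0.8192

42.4770 %


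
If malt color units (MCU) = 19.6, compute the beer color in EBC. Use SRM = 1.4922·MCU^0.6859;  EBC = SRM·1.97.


SRM = 1.4922·19.6^0.6859 = 11.4864
EBC = 11.4864·1.97

22.6283 EBC


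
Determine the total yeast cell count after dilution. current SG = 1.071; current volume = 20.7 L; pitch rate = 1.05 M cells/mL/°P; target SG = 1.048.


V_w = V·((SG_c−1)/(SG_t−1)−1);  °P = 259 − 259/SG_t;  cells = rate·(V+V_w)·°P
V_w = 20.7·((1.071−1)/(1.048−1)−1) = 9.9187
V_final = 20.7 + 9.9187 = 30.6187
°P = 259 − 259/1.048 = 11.8626
cells = 1.05·30.6187·11.8626

381.3787 billion cells


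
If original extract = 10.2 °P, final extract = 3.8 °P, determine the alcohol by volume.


SG = 259/(259 − P);  ABV = (OG − FG)·131.25
OG = 259/(259 − 10.2) = 1.0410
FG = 259/(259 − 3.8) = 1.0149
ABV = (1.0410 − 1.0149)·131.25

3.4265 % ABV


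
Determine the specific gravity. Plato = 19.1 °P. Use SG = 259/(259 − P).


SG = 259/(259 − 19.1)

1.0796


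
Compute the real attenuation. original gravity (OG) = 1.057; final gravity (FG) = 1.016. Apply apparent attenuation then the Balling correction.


AA = (OG−FG)/(OG−1)·100;  RA = AA·0.8192
AA = (1.057 − 1.016)/(1.057 − 1)·100 = 71.9298
RA = 71.9298·0.8192

58.9249 %


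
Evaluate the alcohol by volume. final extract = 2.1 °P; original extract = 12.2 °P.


SG = 259/(259 − P);  ABV = (OG − FG)·131.25
OG = 259/(259 − 12.2) = 1.0494
FG = 259/(259 − 2.1) = 1.0082
ABV = (1.0494 − 1.0082)·131.25

5.4152 % ABV


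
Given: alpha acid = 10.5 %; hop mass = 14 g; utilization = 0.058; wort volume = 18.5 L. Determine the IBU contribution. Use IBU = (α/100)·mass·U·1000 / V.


IBU = (10.5/100)·14·0.058·1000 / 18.5

4.6086 IBU


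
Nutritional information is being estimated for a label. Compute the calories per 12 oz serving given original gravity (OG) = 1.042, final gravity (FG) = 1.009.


ABW = (OG−FG)·131.25·0.79/FG;  °P = 259 − 259/SG (for OG→OE and FG→AE);  RE = 0.1808·OE + 0.8192·AE;  Cal = (6.9·ABW + 4·(RE−0.1))·FG·3.55
ABW = (1.042 − 1.009)·131.25·0.79/1.009 = 3.3912
OE = 259 − 259/1.042 = 10.4395 °P
AE = 259 − 259/1.009 = 2.3102 °P
RE = 0.1808·10.4395 + 0.8192·2.3102 = 3.7800 °P
Cal = (6.9·3.3912 + 4·(3.7800−0.1))·1.009·3.55

136.5404 kcal


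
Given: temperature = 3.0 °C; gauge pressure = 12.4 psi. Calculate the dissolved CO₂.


vols = (P + 14.695)·(0.01821 + 0.09011·e^(−0.04·T))
vols = (12.4 + 14.695)·(0.01821 + 0.09011·e^(−0.04·3.0))

2.6588 volumes


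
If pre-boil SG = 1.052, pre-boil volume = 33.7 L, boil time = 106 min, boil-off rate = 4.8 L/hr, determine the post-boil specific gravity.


V_post = V_pre − rate·(t/60);  SG_post = 1 + (SG_pre−1)·V_pre/V_post
V_post = 33.7 − 4.8·(106/60) = 25.2200
SG_post = 1 + (1.052 − 1)·33.7/25.2200

1.0695


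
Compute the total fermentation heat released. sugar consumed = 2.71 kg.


Q = m_sugar · 590 kJ/kg
Q = 2.71 · 590

1598.9000 kJ


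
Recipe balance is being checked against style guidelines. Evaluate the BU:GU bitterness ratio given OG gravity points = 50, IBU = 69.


BU:GU = IBU / OG_points
BU:GU = 69 / 50

1.3800


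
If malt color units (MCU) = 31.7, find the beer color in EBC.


SRM = 1.4922·MCU^0.6859;  EBC = SRM·1.97
SRM = 1.4922·31.7^0.6859 = 15.9736
EBC = 15.9736·1.97

31.4680 EBC


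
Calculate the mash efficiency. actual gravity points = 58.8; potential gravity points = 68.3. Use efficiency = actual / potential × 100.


efficiency = 58.8 / 68.3 × 100

86.0908 %
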